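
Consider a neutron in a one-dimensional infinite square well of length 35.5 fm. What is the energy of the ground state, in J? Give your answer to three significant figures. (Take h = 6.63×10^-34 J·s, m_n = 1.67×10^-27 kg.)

For an infinite well E_n = n²h²/(8m_nL²), so E_1 = h²/(8m_nL²) = (6.63×10^-34)²/(8·1.67×10^-27·(3.55×10^-14 m)²) = 2.611×10^-14 J.

E_1 = 2.61×10^-14 J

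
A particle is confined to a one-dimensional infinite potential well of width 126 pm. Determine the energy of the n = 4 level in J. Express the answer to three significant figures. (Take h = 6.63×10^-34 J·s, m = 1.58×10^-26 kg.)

For an infinite well E_n = n²h²/(8mL²), so E_1 = h²/(8mL²) = (6.63×10^-34)²/(8·1.58×10^-26·(1.26×10^-10 m)²) = 2.190×10^-22 J.
Then E_4 = 4²·E_1 = 16·2.190×10^-22 J = 3.50×10^-21 J.

E_4 = 3.50×10^-21 J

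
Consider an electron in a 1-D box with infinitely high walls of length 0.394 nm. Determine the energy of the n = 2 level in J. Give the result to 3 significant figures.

E_2 = 1.55×10^-18 J

For an infinite well E_n = n²h²/(8m_eL²), so E_1 = h²/(8m_eL²) = (6.626×10^-34)²/(8·9.109×10^-31·(3.94×10^-10 m)²) = 3.881×10^-19 J.
Then E_2 = 2²·E_1 = 4·3.881×10^-19 J = 1.55×10^-18 J.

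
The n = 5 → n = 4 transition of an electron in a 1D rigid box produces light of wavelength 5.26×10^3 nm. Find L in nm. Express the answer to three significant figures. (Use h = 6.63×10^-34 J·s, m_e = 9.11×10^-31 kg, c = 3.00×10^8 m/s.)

The photon carries ΔE = hc/λ = 6.63×10^-34·3.00×10^8/5.26×10^-6 m = 3.781×10^-20 J.
Since ΔE = (5² − 4²)E_1, E_1 = 4.201×10^-21 J, and L = h/√(8m_eE_1) = 3.79×10^-9 m = 3.79 nm.

L = 3.79 nm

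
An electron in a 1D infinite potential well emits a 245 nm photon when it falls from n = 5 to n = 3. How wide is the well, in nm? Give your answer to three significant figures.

The photon carries ΔE = hc/λ = 6.626×10^-34·2.998×10^8/2.45×10^-7 m = 8.108×10^-19 J.
Since ΔE = (5² − 3²)E_1, E_1 = 5.067×10^-20 J, and L = h/√(8m_eE_1) = 1.09×10^-9 m = 1.09 nm.

L = 1.09 nm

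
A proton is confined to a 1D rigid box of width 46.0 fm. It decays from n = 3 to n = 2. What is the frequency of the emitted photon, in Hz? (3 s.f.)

E_1 = h²/(8m_pL²) = 1.550×10^-14 J and ΔE = (3² − 2²)E_1 = 7.750×10^-14 J.
f = ΔE/h = 7.750×10^-14/6.626×10^-34 = 1.17×10^20 Hz.

f = 1.17×10^20 Hz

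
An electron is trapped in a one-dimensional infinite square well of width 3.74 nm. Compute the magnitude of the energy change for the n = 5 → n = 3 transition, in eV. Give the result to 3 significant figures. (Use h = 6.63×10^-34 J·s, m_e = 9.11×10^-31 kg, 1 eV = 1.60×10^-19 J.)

E_1 = h²/(8m_eL²) = 4.312×10^-21 J.
|ΔE| = |5² − 3²|·E_1 = 16·4.312×10^-21 J = 6.899×10^-20 J = 0.431 eV.

|ΔE| = 0.431 eV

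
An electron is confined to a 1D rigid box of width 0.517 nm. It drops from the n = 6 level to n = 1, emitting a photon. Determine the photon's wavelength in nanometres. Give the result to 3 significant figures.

λ = 25.2 nm

E_1 = h²/(8m_eL²) = 2.254×10^-19 J, so ΔE = (6² − 1²)E_1 = 7.889×10^-18 J.
λ = hc/ΔE = (6.626×10^-34·2.998×10^8)/7.889×10^-18 = 2.52×10^-8 m = 25.2 nm.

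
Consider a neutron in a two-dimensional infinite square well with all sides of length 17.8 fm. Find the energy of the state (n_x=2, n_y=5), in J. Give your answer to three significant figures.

For a 2D rectangular well E = (h²/8m_n)·Σ n_i²/L_i² = (6.626×10^-34)²/(8·1.675×10^-27) · [2²/(17.8 fm)² + 5²/(17.8 fm)²].
Evaluating gives E = 3.00×10^-12 J.

E = 3.00×10^-12 J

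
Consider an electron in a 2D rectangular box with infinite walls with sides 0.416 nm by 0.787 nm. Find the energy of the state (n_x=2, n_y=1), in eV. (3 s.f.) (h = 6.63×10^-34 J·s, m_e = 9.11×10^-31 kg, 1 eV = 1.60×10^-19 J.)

For a 2D rectangular well E = (h²/8m_e)·Σ n_i²/L_i² = (6.63×10^-34)²/(8·9.11×10^-31) · [2²/(0.416 nm)² + 1²/(0.787 nm)²].
Evaluating gives E = 1.491×10^-18 J = 9.32 eV.

E = 9.32 eV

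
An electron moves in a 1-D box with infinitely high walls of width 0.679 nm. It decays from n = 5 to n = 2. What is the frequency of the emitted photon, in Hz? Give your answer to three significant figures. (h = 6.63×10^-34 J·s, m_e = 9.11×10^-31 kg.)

f = 4.14×10^15 Hz

E_1 = h²/(8m_eL²) = 1.308×10^-19 J and ΔE = (5² − 2²)E_1 = 2.747×10^-18 J.
f = ΔE/h = 2.747×10^-18/6.63×10^-34 = 4.14×10^15 Hz.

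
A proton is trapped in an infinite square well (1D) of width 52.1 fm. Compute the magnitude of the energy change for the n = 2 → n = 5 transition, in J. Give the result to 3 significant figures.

E_1 = h²/(8m_pL²) = 1.208×10^-14 J.
|ΔE| = |2² − 5²|·E_1 = 21·1.208×10^-14 J = 2.54×10^-13 J.

|ΔE| = 2.54×10^-13 J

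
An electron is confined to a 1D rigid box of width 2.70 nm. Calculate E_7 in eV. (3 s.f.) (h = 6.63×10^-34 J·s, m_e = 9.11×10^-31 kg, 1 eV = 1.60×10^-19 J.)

E_7 = 2.53 eV

For an infinite well E_n = n²h²/(8m_eL²), so E_1 = h²/(8m_eL²) = (6.63×10^-34)²/(8·9.11×10^-31·(2.70×10^-9 m)²) = 8.274×10^-21 J.
Then E_7 = 7²·E_1 = 49·8.274×10^-21 J = 4.054×10^-19 J.
Converting, E_7 = 4.054×10^-19 J / (1.60×10^-19 J/eV) = 2.53 eV.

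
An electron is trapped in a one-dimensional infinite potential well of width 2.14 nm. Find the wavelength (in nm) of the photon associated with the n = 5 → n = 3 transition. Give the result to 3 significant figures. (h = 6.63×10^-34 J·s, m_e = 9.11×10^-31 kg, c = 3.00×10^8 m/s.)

E_1 = h²/(8m_eL²) = 1.317×10^-20 J, so ΔE = (5² − 3²)E_1 = 2.107×10^-19 J.
λ = hc/ΔE = (6.63×10^-34·3.00×10^8)/2.107×10^-19 = 9.44×10^-7 m = 944 nm.

λ = 944 nm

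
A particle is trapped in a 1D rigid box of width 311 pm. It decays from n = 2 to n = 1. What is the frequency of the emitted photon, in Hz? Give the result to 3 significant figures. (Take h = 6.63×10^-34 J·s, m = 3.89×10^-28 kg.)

E_1 = h²/(8mL²) = 1.460×10^-21 J and ΔE = (2² − 1²)E_1 = 4.380×10^-21 J.
f = ΔE/h = 4.380×10^-21/6.63×10^-34 = 6.61×10^12 Hz.

f = 6.61×10^12 Hz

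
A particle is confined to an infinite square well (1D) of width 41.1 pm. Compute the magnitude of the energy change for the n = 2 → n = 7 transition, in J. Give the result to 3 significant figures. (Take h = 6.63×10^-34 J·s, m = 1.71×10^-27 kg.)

E_1 = h²/(8mL²) = 1.902×10^-20 J.
|ΔE| = |2² − 7²|·E_1 = 45·1.902×10^-20 J = 8.56×10^-19 J.

|ΔE| = 8.56×10^-19 J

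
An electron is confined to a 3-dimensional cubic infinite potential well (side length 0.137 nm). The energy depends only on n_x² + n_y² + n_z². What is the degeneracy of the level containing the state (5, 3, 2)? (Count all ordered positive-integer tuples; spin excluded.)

The level has n_x² + n_y² + n_z² = 38. The ordered positive-integer solutions are (1, 1, 6), (1, 6, 1), (2, 3, 5), (2, 5, 3), (3, 2, 5), (3, 5, 2), (5, 2, 3), (5, 3, 2), (6, 1, 1).
That gives 9 states.

degeneracy = 9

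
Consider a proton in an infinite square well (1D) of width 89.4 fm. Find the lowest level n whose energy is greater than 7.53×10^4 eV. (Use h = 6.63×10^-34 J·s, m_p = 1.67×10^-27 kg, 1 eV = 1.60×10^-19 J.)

n = 2

E_1 = h²/(8m_pL²) = 4.117×10^-15 J = 2.573×10^4 eV.
Need n² > 7.53×10^4/2.573×10^4 = 2.927, i.e. n > 1.711.
The smallest integer satisfying this is n = 2.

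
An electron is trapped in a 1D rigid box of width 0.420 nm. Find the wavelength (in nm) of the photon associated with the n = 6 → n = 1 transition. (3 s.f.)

E_1 = h²/(8m_eL²) = 3.415×10^-19 J, so ΔE = (6² − 1²)E_1 = 1.195×10^-17 J.
λ = hc/ΔE = (6.626×10^-34·2.998×10^8)/1.195×10^-17 = 1.66×10^-8 m = 16.6 nm.

λ = 16.6 nm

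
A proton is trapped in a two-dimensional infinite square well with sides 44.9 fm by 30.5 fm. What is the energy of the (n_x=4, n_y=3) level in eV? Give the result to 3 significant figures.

E = 3.61×10^6 eV

For a 2D rectangular well E = (h²/8m_p)·Σ n_i²/L_i² = (6.626×10^-34)²/(8·1.673×10^-27) · [4²/(44.9 fm)² + 3²/(30.5 fm)²].
Evaluating gives E = 5.777×10^-13 J = 3.61×10^6 eV.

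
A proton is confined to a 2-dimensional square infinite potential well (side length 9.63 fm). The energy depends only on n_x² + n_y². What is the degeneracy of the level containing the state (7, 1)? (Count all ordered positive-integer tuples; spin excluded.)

The level has n_x² + n_y² = 50. The ordered positive-integer solutions are (1, 7), (5, 5), (7, 1).
That gives 3 states.

degeneracy = 3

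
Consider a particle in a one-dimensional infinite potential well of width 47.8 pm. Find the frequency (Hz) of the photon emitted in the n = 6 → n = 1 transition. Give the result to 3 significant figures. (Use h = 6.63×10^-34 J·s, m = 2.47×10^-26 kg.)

f = 5.14×10^13 Hz

E_1 = h²/(8mL²) = 9.736×10^-22 J and ΔE = (6² − 1²)E_1 = 3.408×10^-20 J.
f = ΔE/h = 3.408×10^-20/6.63×10^-34 = 5.14×10^13 Hz.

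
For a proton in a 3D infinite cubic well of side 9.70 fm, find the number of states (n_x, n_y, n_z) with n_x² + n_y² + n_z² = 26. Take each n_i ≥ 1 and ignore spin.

degeneracy = 6

The level has n_x² + n_y² + n_z² = 26. The ordered positive-integer solutions are (1, 3, 4), (1, 4, 3), (3, 1, 4), (3, 4, 1), (4, 1, 3), (4, 3, 1).
That gives 6 states.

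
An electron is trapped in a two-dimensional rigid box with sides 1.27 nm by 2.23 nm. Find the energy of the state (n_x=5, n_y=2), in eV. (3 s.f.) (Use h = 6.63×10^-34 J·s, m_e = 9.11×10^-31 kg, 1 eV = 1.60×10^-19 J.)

E = 6.15 eV

For a 2D rectangular well E = (h²/8m_e)·Σ n_i²/L_i² = (6.63×10^-34)²/(8·9.11×10^-31) · [5²/(1.27 nm)² + 2²/(2.23 nm)²].
Evaluating gives E = 9.834×10^-19 J = 6.15 eV.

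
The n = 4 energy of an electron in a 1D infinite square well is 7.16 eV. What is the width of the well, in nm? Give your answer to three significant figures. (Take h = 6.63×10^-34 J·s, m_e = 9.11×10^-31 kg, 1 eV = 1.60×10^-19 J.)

From E_n = n²h²/(8m_eL²), L = n·h/√(8m_eE_n).
E_4 = 7.16 eV = 1.146×10^-18 J, so L = 4·6.63×10^-34/√(8·9.11×10^-31·1.146×10^-18) = 9.18×10^-10 m = 0.918 nm.

L = 0.918 nm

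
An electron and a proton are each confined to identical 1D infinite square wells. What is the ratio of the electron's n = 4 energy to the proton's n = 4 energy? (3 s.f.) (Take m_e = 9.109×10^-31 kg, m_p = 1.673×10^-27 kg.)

1.84×10^3

E_n ∝ 1/m at fixed n and L, so the ratio is m_p/m_e = 1.673×10^-27/9.109×10^-31 = 1.84×10^3.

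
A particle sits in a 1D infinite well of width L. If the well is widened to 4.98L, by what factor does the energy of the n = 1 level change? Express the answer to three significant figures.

E_n ∝ 1/L², so the energy scales by 1/4.98² = 0.0403.

0.0403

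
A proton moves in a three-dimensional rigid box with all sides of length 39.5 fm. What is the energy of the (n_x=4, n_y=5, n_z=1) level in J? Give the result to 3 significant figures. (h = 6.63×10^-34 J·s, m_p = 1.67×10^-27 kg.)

For a 3D rectangular well E = (h²/8m_p)·Σ n_i²/L_i² = (6.63×10^-34)²/(8·1.67×10^-27) · [4²/(39.5 fm)² + 5²/(39.5 fm)² + 1²/(39.5 fm)²].
Evaluating gives E = 8.86×10^-13 J.

E = 8.86×10^-13 J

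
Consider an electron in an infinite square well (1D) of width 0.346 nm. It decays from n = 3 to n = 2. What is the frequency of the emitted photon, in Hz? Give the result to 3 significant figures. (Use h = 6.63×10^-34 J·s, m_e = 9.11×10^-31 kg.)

E_1 = h²/(8m_eL²) = 5.038×10^-19 J and ΔE = (3² − 2²)E_1 = 2.519×10^-18 J.
f = ΔE/h = 2.519×10^-18/6.63×10^-34 = 3.80×10^15 Hz.

f = 3.80×10^15 Hz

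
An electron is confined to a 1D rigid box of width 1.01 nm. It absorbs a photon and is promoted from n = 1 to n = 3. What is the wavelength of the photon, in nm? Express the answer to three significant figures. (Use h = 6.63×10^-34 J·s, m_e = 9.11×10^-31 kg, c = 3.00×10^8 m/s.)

λ = 421 nm

E_1 = h²/(8m_eL²) = 5.913×10^-20 J, so ΔE = (3² − 1²)E_1 = 4.730×10^-19 J.
λ = hc/ΔE = (6.63×10^-34·3.00×10^8)/4.730×10^-19 = 4.21×10^-7 m = 421 nm.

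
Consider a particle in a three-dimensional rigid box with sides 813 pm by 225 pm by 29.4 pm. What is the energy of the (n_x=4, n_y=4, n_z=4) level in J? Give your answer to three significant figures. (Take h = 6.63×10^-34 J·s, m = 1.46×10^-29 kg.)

E = 7.09×10^-17 J

For a 3D rectangular well E = (h²/8m)·Σ n_i²/L_i² = (6.63×10^-34)²/(8·1.46×10^-29) · [4²/(813 pm)² + 4²/(225 pm)² + 4²/(29.4 pm)²].
Evaluating gives E = 7.09×10^-17 J.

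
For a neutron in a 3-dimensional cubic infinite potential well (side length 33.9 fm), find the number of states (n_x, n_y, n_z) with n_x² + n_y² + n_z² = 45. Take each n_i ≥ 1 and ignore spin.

degeneracy = 6

The level has n_x² + n_y² + n_z² = 45. The ordered positive-integer solutions are (2, 4, 5), (2, 5, 4), (4, 2, 5), (4, 5, 2), (5, 2, 4), (5, 4, 2).
That gives 6 states.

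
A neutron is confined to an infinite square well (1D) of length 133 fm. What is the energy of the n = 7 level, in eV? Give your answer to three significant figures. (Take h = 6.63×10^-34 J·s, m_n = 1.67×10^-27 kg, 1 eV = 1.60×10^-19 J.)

E_7 = 5.70×10^5 eV

For an infinite well E_n = n²h²/(8m_nL²), so E_1 = h²/(8m_nL²) = (6.63×10^-34)²/(8·1.67×10^-27·(1.33×10^-13 m)²) = 1.860×10^-15 J.
Then E_7 = 7²·E_1 = 49·1.860×10^-15 J = 9.114×10^-14 J.
Converting, E_7 = 9.114×10^-14 J / (1.60×10^-19 J/eV) = 5.70×10^5 eV.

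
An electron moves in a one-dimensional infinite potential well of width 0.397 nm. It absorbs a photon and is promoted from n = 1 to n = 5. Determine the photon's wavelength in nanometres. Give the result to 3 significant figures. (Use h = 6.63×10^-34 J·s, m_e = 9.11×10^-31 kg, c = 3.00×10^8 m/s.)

λ = 21.7 nm

E_1 = h²/(8m_eL²) = 3.827×10^-19 J, so ΔE = (5² − 1²)E_1 = 9.185×10^-18 J.
λ = hc/ΔE = (6.63×10^-34·3.00×10^8)/9.185×10^-18 = 2.17×10^-8 m = 21.7 nm.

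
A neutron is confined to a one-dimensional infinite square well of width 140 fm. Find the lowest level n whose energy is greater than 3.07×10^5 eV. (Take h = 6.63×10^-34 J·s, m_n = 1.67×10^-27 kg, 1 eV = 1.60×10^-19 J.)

E_1 = h²/(8m_nL²) = 1.679×10^-15 J = 1.049×10^4 eV.
Need n² > 3.07×10^5/1.049×10^4 = 29.27, i.e. n > 5.410.
The smallest integer satisfying this is n = 6.

n = 6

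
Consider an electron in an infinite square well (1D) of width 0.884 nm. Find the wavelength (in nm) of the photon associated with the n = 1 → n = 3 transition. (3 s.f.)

λ = 322 nm

E_1 = h²/(8m_eL²) = 7.710×10^-20 J, so ΔE = (3² − 1²)E_1 = 6.168×10^-19 J.
λ = hc/ΔE = (6.626×10^-34·2.998×10^8)/6.168×10^-19 = 3.22×10^-7 m = 322 nm.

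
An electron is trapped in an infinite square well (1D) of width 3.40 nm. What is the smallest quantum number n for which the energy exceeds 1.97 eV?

n = 8

E_1 = h²/(8m_eL²) = 5.212×10^-21 J = 0.03253 eV.
Need n² > 1.97/0.03253 = 60.56, i.e. n > 7.782.
The smallest integer satisfying this is n = 8.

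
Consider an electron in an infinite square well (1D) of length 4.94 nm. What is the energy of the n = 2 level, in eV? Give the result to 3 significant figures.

For an infinite well E_n = n²h²/(8m_eL²), so E_1 = h²/(8m_eL²) = (6.626×10^-34)²/(8·9.109×10^-31·(4.94×10^-9 m)²) = 2.469×10^-21 J.
Then E_2 = 2²·E_1 = 4·2.469×10^-21 J = 9.876×10^-21 J.
Converting, E_2 = 9.876×10^-21 J / (1.602×10^-19 J/eV) = 0.0616 eV.

E_2 = 0.0616 eV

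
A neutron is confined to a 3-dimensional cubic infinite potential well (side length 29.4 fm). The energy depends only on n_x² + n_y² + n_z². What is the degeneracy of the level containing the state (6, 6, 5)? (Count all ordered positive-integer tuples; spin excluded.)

degeneracy = 3

The level has n_x² + n_y² + n_z² = 97. The ordered positive-integer solutions are (5, 6, 6), (6, 5, 6), (6, 6, 5).
That gives 3 states.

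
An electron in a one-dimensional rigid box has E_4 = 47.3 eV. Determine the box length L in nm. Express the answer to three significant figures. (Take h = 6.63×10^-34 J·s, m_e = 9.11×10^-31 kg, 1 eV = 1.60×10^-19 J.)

L = 0.357 nm

From E_n = n²h²/(8m_eL²), L = n·h/√(8m_eE_n).
E_4 = 47.3 eV = 7.568×10^-18 J, so L = 4·6.63×10^-34/√(8·9.11×10^-31·7.568×10^-18) = 3.57×10^-10 m = 0.357 nm.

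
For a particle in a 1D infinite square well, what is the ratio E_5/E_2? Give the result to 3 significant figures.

E_n ∝ n², so E_5/E_2 = 5²/2² = 25/4 = 6.25.

6.25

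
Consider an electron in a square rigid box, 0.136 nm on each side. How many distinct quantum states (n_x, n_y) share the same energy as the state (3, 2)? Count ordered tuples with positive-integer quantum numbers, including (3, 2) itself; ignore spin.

The level has n_x² + n_y² = 13. The ordered positive-integer solutions are (2, 3), (3, 2).
That gives 2 states.

degeneracy = 2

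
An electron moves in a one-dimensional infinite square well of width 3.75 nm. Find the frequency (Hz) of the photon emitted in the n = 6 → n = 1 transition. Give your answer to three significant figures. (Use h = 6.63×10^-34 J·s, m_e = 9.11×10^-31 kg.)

E_1 = h²/(8m_eL²) = 4.289×10^-21 J and ΔE = (6² − 1²)E_1 = 1.501×10^-19 J.
f = ΔE/h = 1.501×10^-19/6.63×10^-34 = 2.26×10^14 Hz.

f = 2.26×10^14 Hz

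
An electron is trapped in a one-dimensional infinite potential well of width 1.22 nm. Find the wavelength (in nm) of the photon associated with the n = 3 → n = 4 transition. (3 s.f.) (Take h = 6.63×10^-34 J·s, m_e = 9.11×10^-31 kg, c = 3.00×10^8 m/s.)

λ = 701 nm

E_1 = h²/(8m_eL²) = 4.052×10^-20 J, so ΔE = (4² − 3²)E_1 = 2.836×10^-19 J.
λ = hc/ΔE = (6.63×10^-34·3.00×10^8)/2.836×10^-19 = 7.01×10^-7 m = 701 nm.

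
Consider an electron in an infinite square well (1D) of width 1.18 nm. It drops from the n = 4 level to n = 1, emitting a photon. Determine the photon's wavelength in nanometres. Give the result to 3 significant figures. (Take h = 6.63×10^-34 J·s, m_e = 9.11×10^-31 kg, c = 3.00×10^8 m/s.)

λ = 306 nm

E_1 = h²/(8m_eL²) = 4.332×10^-20 J, so ΔE = (4² − 1²)E_1 = 6.498×10^-19 J.
λ = hc/ΔE = (6.63×10^-34·3.00×10^8)/6.498×10^-19 = 3.06×10^-7 m = 306 nm.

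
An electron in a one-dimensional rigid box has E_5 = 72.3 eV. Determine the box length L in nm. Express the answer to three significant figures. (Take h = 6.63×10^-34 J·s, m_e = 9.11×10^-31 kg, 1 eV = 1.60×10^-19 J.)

L = 0.361 nm

From E_n = n²h²/(8m_eL²), L = n·h/√(8m_eE_n).
E_5 = 72.3 eV = 1.157×10^-17 J, so L = 5·6.63×10^-34/√(8·9.11×10^-31·1.157×10^-17) = 3.61×10^-10 m = 0.361 nm.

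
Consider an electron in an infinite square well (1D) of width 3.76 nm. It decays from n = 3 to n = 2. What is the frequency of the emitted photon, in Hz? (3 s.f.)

f = 3.22×10^13 Hz

E_1 = h²/(8m_eL²) = 4.262×10^-21 J and ΔE = (3² − 2²)E_1 = 2.131×10^-20 J.
f = ΔE/h = 2.131×10^-20/6.626×10^-34 = 3.22×10^13 Hz.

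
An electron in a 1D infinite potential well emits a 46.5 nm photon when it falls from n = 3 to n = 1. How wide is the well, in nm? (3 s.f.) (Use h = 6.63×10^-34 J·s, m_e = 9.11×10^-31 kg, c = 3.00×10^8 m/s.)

L = 0.336 nm

The photon carries ΔE = hc/λ = 6.63×10^-34·3.00×10^8/4.65×10^-8 m = 4.277×10^-18 J.
Since ΔE = (3² − 1²)E_1, E_1 = 5.346×10^-19 J, and L = h/√(8m_eE_1) = 3.36×10^-10 m = 0.336 nm.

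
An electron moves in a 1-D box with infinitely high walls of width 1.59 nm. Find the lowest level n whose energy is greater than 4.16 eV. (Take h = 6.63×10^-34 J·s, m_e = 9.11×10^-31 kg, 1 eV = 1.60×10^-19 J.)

E_1 = h²/(8m_eL²) = 2.386×10^-20 J = 0.1491 eV.
Need n² > 4.16/0.1491 = 27.90, i.e. n > 5.282.
The smallest integer satisfying this is n = 6.

n = 6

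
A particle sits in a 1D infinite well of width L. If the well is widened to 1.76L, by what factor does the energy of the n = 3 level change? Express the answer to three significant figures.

0.323

E_n ∝ 1/L², so the energy scales by 1/1.76² = 0.323.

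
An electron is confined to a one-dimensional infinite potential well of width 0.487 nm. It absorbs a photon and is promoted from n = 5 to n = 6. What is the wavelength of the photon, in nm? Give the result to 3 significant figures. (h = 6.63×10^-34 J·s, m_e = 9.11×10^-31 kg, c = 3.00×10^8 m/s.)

E_1 = h²/(8m_eL²) = 2.543×10^-19 J, so ΔE = (6² − 5²)E_1 = 2.797×10^-18 J.
λ = hc/ΔE = (6.63×10^-34·3.00×10^8)/2.797×10^-18 = 7.11×10^-8 m = 71.1 nm.

λ = 71.1 nm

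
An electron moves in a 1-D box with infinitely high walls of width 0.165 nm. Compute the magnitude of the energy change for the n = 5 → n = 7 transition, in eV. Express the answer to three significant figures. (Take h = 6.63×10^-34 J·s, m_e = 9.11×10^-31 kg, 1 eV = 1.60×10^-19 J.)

|ΔE| = 332 eV

E_1 = h²/(8m_eL²) = 2.215×10^-18 J.
|ΔE| = |5² − 7²|·E_1 = 24·2.215×10^-18 J = 5.316×10^-17 J = 332 eV.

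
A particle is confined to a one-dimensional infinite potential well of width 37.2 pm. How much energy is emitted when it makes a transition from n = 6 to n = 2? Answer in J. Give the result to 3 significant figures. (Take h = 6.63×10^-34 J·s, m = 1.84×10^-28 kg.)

E_1 = h²/(8mL²) = 2.158×10^-19 J.
|ΔE| = |6² − 2²|·E_1 = 32·2.158×10^-19 J = 6.91×10^-18 J.

|ΔE| = 6.91×10^-18 J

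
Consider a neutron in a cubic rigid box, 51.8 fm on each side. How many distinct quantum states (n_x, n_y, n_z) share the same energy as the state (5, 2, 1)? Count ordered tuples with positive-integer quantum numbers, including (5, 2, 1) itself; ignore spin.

degeneracy = 6

The level has n_x² + n_y² + n_z² = 30. The ordered positive-integer solutions are (1, 2, 5), (1, 5, 2), (2, 1, 5), (2, 5, 1), (5, 1, 2), (5, 2, 1).
That gives 6 states.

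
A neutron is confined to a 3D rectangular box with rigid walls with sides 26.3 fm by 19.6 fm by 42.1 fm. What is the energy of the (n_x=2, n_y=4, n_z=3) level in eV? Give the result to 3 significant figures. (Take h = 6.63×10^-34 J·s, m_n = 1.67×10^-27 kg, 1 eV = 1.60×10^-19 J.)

E = 1.08×10^7 eV

For a 3D rectangular well E = (h²/8m_n)·Σ n_i²/L_i² = (6.63×10^-34)²/(8·1.67×10^-27) · [2²/(26.3 fm)² + 4²/(19.6 fm)² + 3²/(42.1 fm)²].
Evaluating gives E = 1.728×10^-12 J = 1.08×10^7 eV.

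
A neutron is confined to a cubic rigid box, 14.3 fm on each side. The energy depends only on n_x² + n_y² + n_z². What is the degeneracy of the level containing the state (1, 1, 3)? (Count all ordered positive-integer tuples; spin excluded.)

The level has n_x² + n_y² + n_z² = 11. The ordered positive-integer solutions are (1, 1, 3), (1, 3, 1), (3, 1, 1).
That gives 3 states.

degeneracy = 3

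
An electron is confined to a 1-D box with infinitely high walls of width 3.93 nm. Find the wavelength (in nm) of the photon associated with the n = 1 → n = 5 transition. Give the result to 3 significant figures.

E_1 = h²/(8m_eL²) = 3.901×10^-21 J, so ΔE = (5² − 1²)E_1 = 9.362×10^-20 J.
λ = hc/ΔE = (6.626×10^-34·2.998×10^8)/9.362×10^-20 = 2.12×10^-6 m = 2.12×10^3 nm.

λ = 2.12×10^3 nm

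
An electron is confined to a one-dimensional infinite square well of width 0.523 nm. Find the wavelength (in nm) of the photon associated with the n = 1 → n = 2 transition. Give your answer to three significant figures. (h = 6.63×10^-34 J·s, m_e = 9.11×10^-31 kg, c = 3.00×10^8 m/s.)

λ = 301 nm

E_1 = h²/(8m_eL²) = 2.205×10^-19 J, so ΔE = (2² − 1²)E_1 = 6.615×10^-19 J.
λ = hc/ΔE = (6.63×10^-34·3.00×10^8)/6.615×10^-19 = 3.01×10^-7 m = 301 nm.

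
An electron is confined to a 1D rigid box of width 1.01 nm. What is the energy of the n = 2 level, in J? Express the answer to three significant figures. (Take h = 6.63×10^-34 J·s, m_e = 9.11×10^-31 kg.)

For an infinite well E_n = n²h²/(8m_eL²), so E_1 = h²/(8m_eL²) = (6.63×10^-34)²/(8·9.11×10^-31·(1.01×10^-9 m)²) = 5.913×10^-20 J.
Then E_2 = 2²·E_1 = 4·5.913×10^-20 J = 2.37×10^-19 J.

E_2 = 2.37×10^-19 J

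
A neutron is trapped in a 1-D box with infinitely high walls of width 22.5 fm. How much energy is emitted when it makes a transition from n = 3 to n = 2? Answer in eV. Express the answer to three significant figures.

E_1 = h²/(8m_nL²) = 6.472×10^-14 J.
|ΔE| = |3² − 2²|·E_1 = 5·6.472×10^-14 J = 3.236×10^-13 J = 2.02×10^6 eV.

|ΔE| = 2.02×10^6 eV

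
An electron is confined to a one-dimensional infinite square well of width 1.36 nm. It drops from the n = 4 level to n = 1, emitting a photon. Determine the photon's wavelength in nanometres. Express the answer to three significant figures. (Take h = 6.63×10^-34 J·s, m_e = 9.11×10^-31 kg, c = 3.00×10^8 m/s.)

E_1 = h²/(8m_eL²) = 3.261×10^-20 J, so ΔE = (4² − 1²)E_1 = 4.892×10^-19 J.
λ = hc/ΔE = (6.63×10^-34·3.00×10^8)/4.892×10^-19 = 4.07×10^-7 m = 407 nm.

λ = 407 nm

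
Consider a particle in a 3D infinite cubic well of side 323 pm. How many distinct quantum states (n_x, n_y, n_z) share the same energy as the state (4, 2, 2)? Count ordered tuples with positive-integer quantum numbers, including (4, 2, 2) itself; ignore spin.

degeneracy = 3

The level has n_x² + n_y² + n_z² = 24. The ordered positive-integer solutions are (2, 2, 4), (2, 4, 2), (4, 2, 2).
That gives 3 states.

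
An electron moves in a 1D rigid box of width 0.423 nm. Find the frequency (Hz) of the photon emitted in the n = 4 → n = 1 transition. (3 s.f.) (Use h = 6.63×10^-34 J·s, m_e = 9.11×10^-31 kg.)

f = 7.63×10^15 Hz

E_1 = h²/(8m_eL²) = 3.371×10^-19 J and ΔE = (4² − 1²)E_1 = 5.057×10^-18 J.
f = ΔE/h = 5.057×10^-18/6.63×10^-34 = 7.63×10^15 Hz.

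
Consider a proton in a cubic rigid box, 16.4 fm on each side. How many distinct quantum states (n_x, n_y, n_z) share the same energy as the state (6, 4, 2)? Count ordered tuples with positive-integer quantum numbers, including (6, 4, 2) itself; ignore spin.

The level has n_x² + n_y² + n_z² = 56. The ordered positive-integer solutions are (2, 4, 6), (2, 6, 4), (4, 2, 6), (4, 6, 2), (6, 2, 4), (6, 4, 2).
That gives 6 states.

degeneracy = 6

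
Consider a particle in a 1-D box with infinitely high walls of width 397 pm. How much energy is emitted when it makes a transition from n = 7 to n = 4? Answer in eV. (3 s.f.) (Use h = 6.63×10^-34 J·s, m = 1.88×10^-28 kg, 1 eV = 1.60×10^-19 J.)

E_1 = h²/(8mL²) = 1.854×10^-21 J.
|ΔE| = |7² − 4²|·E_1 = 33·1.854×10^-21 J = 6.118×10^-20 J = 0.382 eV.

|ΔE| = 0.382 eV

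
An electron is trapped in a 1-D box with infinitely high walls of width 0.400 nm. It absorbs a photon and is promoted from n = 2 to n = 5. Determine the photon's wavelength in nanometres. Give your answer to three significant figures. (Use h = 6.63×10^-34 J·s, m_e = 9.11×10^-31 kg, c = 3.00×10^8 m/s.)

E_1 = h²/(8m_eL²) = 3.770×10^-19 J, so ΔE = (5² − 2²)E_1 = 7.917×10^-18 J.
λ = hc/ΔE = (6.63×10^-34·3.00×10^8)/7.917×10^-18 = 2.51×10^-8 m = 25.1 nm.

λ = 25.1 nm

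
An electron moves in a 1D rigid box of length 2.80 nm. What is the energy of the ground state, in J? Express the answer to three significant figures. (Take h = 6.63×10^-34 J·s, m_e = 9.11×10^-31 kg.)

For an infinite well E_n = n²h²/(8m_eL²), so E_1 = h²/(8m_eL²) = (6.63×10^-34)²/(8·9.11×10^-31·(2.80×10^-9 m)²) = 7.693×10^-21 J.

E_1 = 7.69×10^-21 J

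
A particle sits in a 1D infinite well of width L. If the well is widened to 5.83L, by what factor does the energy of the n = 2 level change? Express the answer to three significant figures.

0.0294

E_n ∝ 1/L², so the energy scales by 1/5.83² = 0.0294.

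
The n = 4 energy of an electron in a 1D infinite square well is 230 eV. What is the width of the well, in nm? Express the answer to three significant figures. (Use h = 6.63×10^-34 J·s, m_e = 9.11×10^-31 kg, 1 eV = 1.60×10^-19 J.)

L = 0.162 nm

From E_n = n²h²/(8m_eL²), L = n·h/√(8m_eE_n).
E_4 = 230 eV = 3.680×10^-17 J, so L = 4·6.63×10^-34/√(8·9.11×10^-31·3.680×10^-17) = 1.62×10^-10 m = 0.162 nm.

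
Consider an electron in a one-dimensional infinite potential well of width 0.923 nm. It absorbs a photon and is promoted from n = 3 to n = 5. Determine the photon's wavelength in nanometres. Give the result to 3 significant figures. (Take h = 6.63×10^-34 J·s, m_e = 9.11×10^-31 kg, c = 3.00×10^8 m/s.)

E_1 = h²/(8m_eL²) = 7.080×10^-20 J, so ΔE = (5² − 3²)E_1 = 1.133×10^-18 J.
λ = hc/ΔE = (6.63×10^-34·3.00×10^8)/1.133×10^-18 = 1.76×10^-7 m = 176 nm.

λ = 176 nm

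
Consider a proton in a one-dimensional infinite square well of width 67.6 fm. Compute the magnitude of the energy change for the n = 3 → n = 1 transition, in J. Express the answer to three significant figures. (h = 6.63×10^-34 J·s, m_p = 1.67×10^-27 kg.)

|ΔE| = 5.76×10^-14 J

E_1 = h²/(8m_pL²) = 7.200×10^-15 J.
|ΔE| = |3² − 1²|·E_1 = 8·7.200×10^-15 J = 5.76×10^-14 J.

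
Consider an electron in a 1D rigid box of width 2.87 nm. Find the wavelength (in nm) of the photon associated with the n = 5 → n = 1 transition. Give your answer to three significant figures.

E_1 = h²/(8m_eL²) = 7.314×10^-21 J, so ΔE = (5² − 1²)E_1 = 1.755×10^-19 J.
λ = hc/ΔE = (6.626×10^-34·2.998×10^8)/1.755×10^-19 = 1.13×10^-6 m = 1.13×10^3 nm.

λ = 1.13×10^3 nm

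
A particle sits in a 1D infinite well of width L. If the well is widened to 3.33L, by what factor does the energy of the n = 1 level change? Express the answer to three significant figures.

0.0902

E_n ∝ 1/L², so the energy scales by 1/3.33² = 0.0902.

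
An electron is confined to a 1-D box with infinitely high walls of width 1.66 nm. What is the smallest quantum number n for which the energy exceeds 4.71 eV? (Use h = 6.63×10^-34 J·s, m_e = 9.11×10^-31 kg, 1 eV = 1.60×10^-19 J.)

E_1 = h²/(8m_eL²) = 2.189×10^-20 J = 0.1368 eV.
Need n² > 4.71/0.1368 = 34.43, i.e. n > 5.868.
The smallest integer satisfying this is n = 6.

n = 6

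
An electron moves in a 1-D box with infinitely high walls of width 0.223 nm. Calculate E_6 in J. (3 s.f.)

E_6 = 4.36×10^-17 J

For an infinite well E_n = n²h²/(8m_eL²), so E_1 = h²/(8m_eL²) = (6.626×10^-34)²/(8·9.109×10^-31·(2.23×10^-10 m)²) = 1.212×10^-18 J.
Then E_6 = 6²·E_1 = 36·1.212×10^-18 J = 4.36×10^-17 J.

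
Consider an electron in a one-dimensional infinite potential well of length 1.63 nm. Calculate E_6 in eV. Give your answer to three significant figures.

For an infinite well E_n = n²h²/(8m_eL²), so E_1 = h²/(8m_eL²) = (6.626×10^-34)²/(8·9.109×10^-31·(1.63×10^-9 m)²) = 2.268×10^-20 J.
Then E_6 = 6²·E_1 = 36·2.268×10^-20 J = 8.165×10^-19 J.
Converting, E_6 = 8.165×10^-19 J / (1.602×10^-19 J/eV) = 5.10 eV.

E_6 = 5.10 eV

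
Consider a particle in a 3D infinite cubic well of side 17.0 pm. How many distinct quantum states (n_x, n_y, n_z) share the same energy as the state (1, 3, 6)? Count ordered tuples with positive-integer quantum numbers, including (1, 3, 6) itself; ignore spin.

degeneracy = 6

The level has n_x² + n_y² + n_z² = 46. The ordered positive-integer solutions are (1, 3, 6), (1, 6, 3), (3, 1, 6), (3, 6, 1), (6, 1, 3), (6, 3, 1).
That gives 6 states.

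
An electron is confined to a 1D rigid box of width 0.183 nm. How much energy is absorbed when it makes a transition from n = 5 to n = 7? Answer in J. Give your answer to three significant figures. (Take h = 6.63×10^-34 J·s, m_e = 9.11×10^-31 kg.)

|ΔE| = 4.32×10^-17 J

E_1 = h²/(8m_eL²) = 1.801×10^-18 J.
|ΔE| = |5² − 7²|·E_1 = 24·1.801×10^-18 J = 4.32×10^-17 J.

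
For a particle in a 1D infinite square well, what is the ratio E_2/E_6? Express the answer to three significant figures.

0.111

E_n ∝ n², so E_2/E_6 = 2²/6² = 4/36 = 0.111.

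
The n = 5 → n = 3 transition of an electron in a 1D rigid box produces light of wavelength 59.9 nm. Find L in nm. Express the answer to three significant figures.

L = 0.539 nm

The photon carries ΔE = hc/λ = 6.626×10^-34·2.998×10^8/5.99×10^-8 m = 3.316×10^-18 J.
Since ΔE = (5² − 3²)E_1, E_1 = 2.072×10^-19 J, and L = h/√(8m_eE_1) = 5.39×10^-10 m = 0.539 nm.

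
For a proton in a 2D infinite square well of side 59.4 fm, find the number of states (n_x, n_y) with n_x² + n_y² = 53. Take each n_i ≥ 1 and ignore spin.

degeneracy = 2

The level has n_x² + n_y² = 53. The ordered positive-integer solutions are (2, 7), (7, 2).
That gives 2 states.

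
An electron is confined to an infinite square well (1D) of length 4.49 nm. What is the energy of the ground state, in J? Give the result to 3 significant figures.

E_1 = 2.99×10^-21 J

For an infinite well E_n = n²h²/(8m_eL²), so E_1 = h²/(8m_eL²) = (6.626×10^-34)²/(8·9.109×10^-31·(4.49×10^-9 m)²) = 2.988×10^-21 J.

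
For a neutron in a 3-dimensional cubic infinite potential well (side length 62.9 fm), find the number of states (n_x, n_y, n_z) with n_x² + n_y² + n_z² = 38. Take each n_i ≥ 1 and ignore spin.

degeneracy = 9

The level has n_x² + n_y² + n_z² = 38. The ordered positive-integer solutions are (1, 1, 6), (1, 6, 1), (2, 3, 5), (2, 5, 3), (3, 2, 5), (3, 5, 2), (5, 2, 3), (5, 3, 2), (6, 1, 1).
That gives 9 states.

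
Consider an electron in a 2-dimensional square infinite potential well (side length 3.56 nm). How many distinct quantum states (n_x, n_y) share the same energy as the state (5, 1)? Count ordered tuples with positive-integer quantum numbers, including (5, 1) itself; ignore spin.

The level has n_x² + n_y² = 26. The ordered positive-integer solutions are (1, 5), (5, 1).
That gives 2 states.

degeneracy = 2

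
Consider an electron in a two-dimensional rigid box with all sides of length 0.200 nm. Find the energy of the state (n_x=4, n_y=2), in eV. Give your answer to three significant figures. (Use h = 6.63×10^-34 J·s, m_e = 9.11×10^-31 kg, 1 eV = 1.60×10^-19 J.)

For a 2D rectangular well E = (h²/8m_e)·Σ n_i²/L_i² = (6.63×10^-34)²/(8·9.11×10^-31) · [4²/(0.200 nm)² + 2²/(0.200 nm)²].
Evaluating gives E = 3.016×10^-17 J = 188 eV.

E = 188 eV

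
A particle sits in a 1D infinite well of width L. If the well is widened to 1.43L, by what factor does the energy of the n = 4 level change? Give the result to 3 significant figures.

E_n ∝ 1/L², so the energy scales by 1/1.43² = 0.489.

0.489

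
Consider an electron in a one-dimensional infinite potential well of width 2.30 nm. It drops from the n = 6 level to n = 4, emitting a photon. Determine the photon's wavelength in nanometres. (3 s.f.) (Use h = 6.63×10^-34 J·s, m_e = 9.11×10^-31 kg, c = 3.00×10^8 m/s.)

E_1 = h²/(8m_eL²) = 1.140×10^-20 J, so ΔE = (6² − 4²)E_1 = 2.280×10^-19 J.
λ = hc/ΔE = (6.63×10^-34·3.00×10^8)/2.280×10^-19 = 8.72×10^-7 m = 872 nm.

λ = 872 nm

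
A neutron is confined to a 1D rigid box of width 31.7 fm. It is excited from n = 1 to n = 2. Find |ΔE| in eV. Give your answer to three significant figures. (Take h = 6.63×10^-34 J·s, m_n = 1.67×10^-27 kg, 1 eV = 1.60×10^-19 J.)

E_1 = h²/(8m_nL²) = 3.274×10^-14 J.
|ΔE| = |1² − 2²|·E_1 = 3·3.274×10^-14 J = 9.822×10^-14 J = 6.14×10^5 eV.

|ΔE| = 6.14×10^5 eV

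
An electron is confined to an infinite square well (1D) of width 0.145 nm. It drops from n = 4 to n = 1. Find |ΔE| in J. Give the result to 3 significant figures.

E_1 = h²/(8m_eL²) = 2.866×10^-18 J.
|ΔE| = |4² − 1²|·E_1 = 15·2.866×10^-18 J = 4.30×10^-17 J.

|ΔE| = 4.30×10^-17 J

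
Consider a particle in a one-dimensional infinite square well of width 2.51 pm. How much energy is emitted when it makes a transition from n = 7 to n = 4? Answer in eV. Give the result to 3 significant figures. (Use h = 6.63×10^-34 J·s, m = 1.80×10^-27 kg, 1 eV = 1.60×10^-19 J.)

E_1 = h²/(8mL²) = 4.845×10^-18 J.
|ΔE| = |7² − 4²|·E_1 = 33·4.845×10^-18 J = 1.599×10^-16 J = 999 eV.

|ΔE| = 999 eV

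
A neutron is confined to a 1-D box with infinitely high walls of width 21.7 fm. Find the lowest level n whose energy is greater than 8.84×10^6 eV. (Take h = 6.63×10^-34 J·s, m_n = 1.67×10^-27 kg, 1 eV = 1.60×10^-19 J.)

E_1 = h²/(8m_nL²) = 6.987×10^-14 J = 4.367×10^5 eV.
Need n² > 8.84×10^6/4.367×10^5 = 20.24, i.e. n > 4.499.
The smallest integer satisfying this is n = 5.

n = 5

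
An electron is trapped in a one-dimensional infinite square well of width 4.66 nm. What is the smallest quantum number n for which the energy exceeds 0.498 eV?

n = 6

E_1 = h²/(8m_eL²) = 2.774×10^-21 J = 0.01732 eV.
Need n² > 0.498/0.01732 = 28.75, i.e. n > 5.362.
The smallest integer satisfying this is n = 6.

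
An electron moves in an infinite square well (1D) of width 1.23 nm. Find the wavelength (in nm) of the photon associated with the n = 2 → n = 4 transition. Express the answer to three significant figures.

E_1 = h²/(8m_eL²) = 3.982×10^-20 J, so ΔE = (4² − 2²)E_1 = 4.778×10^-19 J.
λ = hc/ΔE = (6.626×10^-34·2.998×10^8)/4.778×10^-19 = 4.16×10^-7 m = 416 nm.

λ = 416 nm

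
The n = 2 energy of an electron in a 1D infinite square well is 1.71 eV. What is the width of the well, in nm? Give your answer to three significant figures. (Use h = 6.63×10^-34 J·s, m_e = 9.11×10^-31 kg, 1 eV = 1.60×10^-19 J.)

L = 0.939 nm

From E_n = n²h²/(8m_eL²), L = n·h/√(8m_eE_n).
E_2 = 1.71 eV = 2.736×10^-19 J, so L = 2·6.63×10^-34/√(8·9.11×10^-31·2.736×10^-19) = 9.39×10^-10 m = 0.939 nm.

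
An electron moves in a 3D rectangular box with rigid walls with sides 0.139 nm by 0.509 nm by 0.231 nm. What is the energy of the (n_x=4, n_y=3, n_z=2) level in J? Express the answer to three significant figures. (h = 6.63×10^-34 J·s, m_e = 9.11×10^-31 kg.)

For a 3D rectangular well E = (h²/8m_e)·Σ n_i²/L_i² = (6.63×10^-34)²/(8·9.11×10^-31) · [4²/(0.139 nm)² + 3²/(0.509 nm)² + 2²/(0.231 nm)²].
Evaluating gives E = 5.66×10^-17 J.

E = 5.66×10^-17 J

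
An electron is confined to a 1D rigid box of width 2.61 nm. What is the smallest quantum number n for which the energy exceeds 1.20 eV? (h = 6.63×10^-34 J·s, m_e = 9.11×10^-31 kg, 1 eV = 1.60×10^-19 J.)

n = 5

E_1 = h²/(8m_eL²) = 8.854×10^-21 J = 0.05534 eV.
Need n² > 1.20/0.05534 = 21.68, i.e. n > 4.656.
The smallest integer satisfying this is n = 5.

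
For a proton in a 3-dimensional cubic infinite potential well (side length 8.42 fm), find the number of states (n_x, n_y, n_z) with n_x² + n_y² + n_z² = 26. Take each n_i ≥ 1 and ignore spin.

degeneracy = 6

The level has n_x² + n_y² + n_z² = 26. The ordered positive-integer solutions are (1, 3, 4), (1, 4, 3), (3, 1, 4), (3, 4, 1), (4, 1, 3), (4, 3, 1).
That gives 6 states.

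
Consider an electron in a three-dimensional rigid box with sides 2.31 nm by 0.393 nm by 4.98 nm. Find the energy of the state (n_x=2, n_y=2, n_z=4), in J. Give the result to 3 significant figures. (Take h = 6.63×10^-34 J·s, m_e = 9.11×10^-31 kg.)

For a 3D rectangular well E = (h²/8m_e)·Σ n_i²/L_i² = (6.63×10^-34)²/(8·9.11×10^-31) · [2²/(2.31 nm)² + 2²/(0.393 nm)² + 4²/(4.98 nm)²].
Evaluating gives E = 1.65×10^-18 J.

E = 1.65×10^-18 J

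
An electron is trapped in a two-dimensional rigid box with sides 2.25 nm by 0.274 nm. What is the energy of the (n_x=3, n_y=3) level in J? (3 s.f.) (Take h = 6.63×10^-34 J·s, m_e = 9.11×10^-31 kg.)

E = 7.34×10^-18 J

For a 2D rectangular well E = (h²/8m_e)·Σ n_i²/L_i² = (6.63×10^-34)²/(8·9.11×10^-31) · [3²/(2.25 nm)² + 3²/(0.274 nm)²].
Evaluating gives E = 7.34×10^-18 J.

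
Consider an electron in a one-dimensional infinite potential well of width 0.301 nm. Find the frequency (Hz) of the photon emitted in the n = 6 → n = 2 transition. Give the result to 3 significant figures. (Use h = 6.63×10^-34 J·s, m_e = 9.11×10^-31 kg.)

f = 3.21×10^16 Hz

E_1 = h²/(8m_eL²) = 6.657×10^-19 J and ΔE = (6² − 2²)E_1 = 2.130×10^-17 J.
f = ΔE/h = 2.130×10^-17/6.63×10^-34 = 3.21×10^16 Hz.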